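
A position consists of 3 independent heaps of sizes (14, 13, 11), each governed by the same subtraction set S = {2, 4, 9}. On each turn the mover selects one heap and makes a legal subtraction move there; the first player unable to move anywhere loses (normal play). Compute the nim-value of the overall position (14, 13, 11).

3

All heaps use S = {2, 4, 9}:
G(0) = 0
G(1) = mex{} = 0
G(2) = mex{0} = 1
G(3) = mex{0} = 1
G(4) = mex{1,0} = 2
G(5) = mex{1,0} = 2
G(6) = mex{2,1} = 0
G(7) = mex{2,1} = 0
G(8) = mex{0,2} = 1
G(9) = mex{0,2,0} = 1
G(10) = mex{1,0,0} = 2
G(11) = mex{1,0,1} = 2
G(12) = mex{2,1,1} = 0
G(13) = mex{2,1,2} = 0
G(14) = mex{0,2,2} = 1
Heap A: G(14) = 1.
Heap B: G(13) = 0.
Heap C: G(11) = 2.
Combined Grundy value = 1 ⊕ 0 ⊕ 2 = 3.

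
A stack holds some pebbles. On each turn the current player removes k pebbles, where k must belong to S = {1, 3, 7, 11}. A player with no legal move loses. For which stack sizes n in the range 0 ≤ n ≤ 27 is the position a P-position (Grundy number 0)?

G(0) = 0
G(1) = mex{0} = 1
G(2) = mex{1} = 0
G(3) = mex{0,0} = 1
G(4) = mex{1,1} = 0
G(5) = mex{0,0} = 1
G(6) = mex{1,1} = 0
G(7) = mex{0,0,0} = 1
G(8) = mex{1,1,1} = 0
G(9) = mex{0,0,0} = 1
G(10) = mex{1,1,1} = 0
G(11) = mex{0,0,0,0} = 1
G(12) = mex{1,1,1,1} = 0
G(13) = mex{0,0,0,0} = 1
G(14) = mex{1,1,1,1} = 0
G(15) = mex{0,0,0,0} = 1
G(16) = mex{1,1,1,1} = 0
G(17) = mex{0,0,0,0} = 1
G(18) = mex{1,1,1,1} = 0
G(19) = mex{0,0,0,0} = 1
G(20) = mex{1,1,1,1} = 0
G(21) = mex{0,0,0,0} = 1
G(22) = mex{1,1,1,1} = 0
G(23) = mex{0,0,0,0} = 1
G(24) = mex{1,1,1,1} = 0
G(25) = mex{0,0,0,0} = 1
G(26) = mex{1,1,1,1} = 0
G(27) = mex{0,0,0,0} = 1
P-positions are exactly the n with G(n) = 0.

0, 2, 4, 6, 8, 10, 12, 14, 16, 18, 20, 22, 24, 26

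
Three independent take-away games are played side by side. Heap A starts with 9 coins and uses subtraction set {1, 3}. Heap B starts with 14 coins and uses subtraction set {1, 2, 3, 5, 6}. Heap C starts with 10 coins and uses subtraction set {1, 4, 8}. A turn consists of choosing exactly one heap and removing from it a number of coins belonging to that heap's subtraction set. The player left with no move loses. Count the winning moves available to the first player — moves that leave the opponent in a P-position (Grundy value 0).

Heap A, S = {1, 3}:
G(0) = 0
G(1) = mex{0} = 1
G(2) = mex{1} = 0
G(3) = mex{0,0} = 1
G(4) = mex{1,1} = 0
G(5) = mex{0,0} = 1
G(6) = mex{1,1} = 0
G(7) = mex{0,0} = 1
G(8) = mex{1,1} = 0
G(9) = mex{0,0} = 1
G_A(9) = 1.
Heap B, S = {1, 2, 3, 5, 6}:
n :  0  1  2  3  4  5  6  7  8  9 10 11 12 13 14
G :  0  1  2  3  0  1  2  3  0  1  2  3  0  1  2
G_B(14) = 2.
Heap C, S = {1, 4, 8}:
n :  0  1  2  3  4  5  6  7  8  9 10
G :  0  1  0  1  2  0  1  0  1  2  3
G_C(10) = 3.
Combined Grundy value = 1 ⊕ 2 ⊕ 3 = 0.
A winning move leaves total XOR = 0, i.e. changes one component's Grundy value g to g ⊕ X where X is the current total.
Heap A: target g' = 1⊕0 = 1, but every legal move changes the Grundy value (mex property), so 0 moves.
Heap B: target g' = 2⊕0 = 2, but every legal move changes the Grundy value (mex property), so 0 moves.
Heap C: target g' = 3⊕0 = 3, but every legal move changes the Grundy value (mex property), so 0 moves.

0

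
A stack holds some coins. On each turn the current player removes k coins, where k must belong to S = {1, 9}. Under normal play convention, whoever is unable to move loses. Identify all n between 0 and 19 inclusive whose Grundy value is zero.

n :  0  1  2  3  4  5  6  7  8  9 10 11 12 13 14 15 16 17 18 19
G :  0  1  0  1  0  1  0  1  0  1  0  1  0  1  0  1  0  1  0  1
P-positions are exactly the n with G(n) = 0.

0, 2, 4, 6, 8, 10, 12, 14, 16, 18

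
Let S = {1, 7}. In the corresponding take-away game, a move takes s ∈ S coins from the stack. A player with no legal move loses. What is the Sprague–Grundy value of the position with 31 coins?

G(0) = 0
G(1) = mex{0} = 1
G(2) = mex{1} = 0
G(3) = mex{0} = 1
G(4) = mex{1} = 0
G(5) = mex{0} = 1
G(6) = mex{1} = 0
G(7) = mex{0,0} = 1
G(8) = mex{1,1} = 0
G(9) = mex{0,0} = 1
G(10) = mex{1,1} = 0
G(11) = mex{0,0} = 1
G(12) = mex{1,1} = 0
G(13) = mex{0,0} = 1
G(14) = mex{1,1} = 0
G(15) = mex{0,0} = 1
G(16) = mex{1,1} = 0
G(17) = mex{0,0} = 1
G(18) = mex{1,1} = 0
G(19) = mex{0,0} = 1
G(20) = mex{1,1} = 0
G(21) = mex{0,0} = 1
G(22) = mex{1,1} = 0
G(23) = mex{0,0} = 1
G(24) = mex{1,1} = 0
G(25) = mex{0,0} = 1
G(26) = mex{1,1} = 0
G(27) = mex{0,0} = 1
G(28) = mex{1,1} = 0
G(29) = mex{0,0} = 1
G(30) = mex{1,1} = 0
G(31) = mex{0,0} = 1

1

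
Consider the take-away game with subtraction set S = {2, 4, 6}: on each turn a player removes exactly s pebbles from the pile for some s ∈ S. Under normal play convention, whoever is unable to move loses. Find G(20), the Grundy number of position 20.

G(0) = 0
G(1) = mex{} = 0
G(2) = mex{0} = 1
G(3) = mex{0} = 1
G(4) = mex{1,0} = 2
G(5) = mex{1,0} = 2
G(6) = mex{2,1,0} = 3
G(7) = mex{2,1,0} = 3
G(8) = mex{3,2,1} = 0
G(9) = mex{3,2,1} = 0
G(10) = mex{0,3,2} = 1
G(11) = mex{0,3,2} = 1
G(12) = mex{1,0,3} = 2
G(13) = mex{1,0,3} = 2
G(14) = mex{2,1,0} = 3
G(15) = mex{2,1,0} = 3
G(16) = mex{3,2,1} = 0
G(17) = mex{3,2,1} = 0
G(18) = mex{0,3,2} = 1
G(19) = mex{0,3,2} = 1
G(20) = mex{1,0,3} = 2

2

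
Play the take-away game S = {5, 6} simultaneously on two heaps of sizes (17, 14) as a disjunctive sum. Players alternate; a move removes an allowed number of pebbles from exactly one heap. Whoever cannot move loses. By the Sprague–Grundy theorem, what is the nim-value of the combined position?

All heaps use S = {5, 6}:
G(0) = 0
G(1) = mex{} = 0
G(2) = mex{} = 0
G(3) = mex{} = 0
G(4) = mex{} = 0
G(5) = mex{0} = 1
G(6) = mex{0,0} = 1
G(7) = mex{0,0} = 1
G(8) = mex{0,0} = 1
G(9) = mex{0,0} = 1
G(10) = mex{1,0} = 2
G(11) = mex{1,1} = 0
G(12) = mex{1,1} = 0
G(13) = mex{1,1} = 0
G(14) = mex{1,1} = 0
G(15) = mex{2,1} = 0
G(16) = mex{0,2} = 1
G(17) = mex{0,0} = 1
Heap A: G(17) = 1.
Heap B: G(14) = 0.
Combined Grundy value = 1 ⊕ 0 = 1.

1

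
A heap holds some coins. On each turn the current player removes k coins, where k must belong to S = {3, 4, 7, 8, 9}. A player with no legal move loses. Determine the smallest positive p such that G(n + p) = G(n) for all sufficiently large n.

G(0) = 0
G(1) = mex{} = 0
G(2) = mex{} = 0
G(3) = mex{0} = 1
G(4) = mex{0,0} = 1
G(5) = mex{0,0} = 1
G(6) = mex{1,0} = 2
G(7) = mex{1,1,0} = 2
G(8) = mex{1,1,0,0} = 2
G(9) = mex{2,1,0,0,0} = 3
G(10) = mex{2,2,1,0,0} = 3
G(11) = mex{2,2,1,1,0} = 3
G(12) = mex{3,2,1,1,1} = 0
G(13) = mex{3,3,2,1,1} = 0
G(14) = mex{3,3,2,2,1} = 0
G(15) = mex{0,3,2,2,2} = 1
G(16) = mex{0,0,3,2,2} = 1
G(17) = mex{0,0,3,3,2} = 1
G(18) = mex{1,0,3,3,3} = 2
G(19) = mex{1,1,0,3,3} = 2
G(20) = mex{1,1,0,0,3} = 2
G(21) = mex{2,1,0,0,0} = 3
G(22) = mex{2,2,1,0,0} = 3
G(23) = mex{2,2,1,1,0} = 3
G(24) = mex{3,2,1,1,1} = 0
G(25) = mex{3,3,2,1,1} = 0
G(n+12) = G(n) holds for n = 0,…,8 (a full window of length max(S) = 9), so the sequence is purely periodic with period 12.

12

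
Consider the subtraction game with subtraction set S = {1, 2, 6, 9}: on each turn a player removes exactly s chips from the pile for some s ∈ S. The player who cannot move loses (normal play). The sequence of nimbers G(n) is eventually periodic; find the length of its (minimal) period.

n :  0  1  2  3  4  5  6  7  8  9 10 11 12 13 14 15 16 17
G :  0  1  2  0  1  2  3  0  1  2  0  1  2  3  0  1  2  0
G(n+7) = G(n) holds for n = 0,…,8 (a full window of length max(S) = 9), so the sequence is purely periodic with period 7.

7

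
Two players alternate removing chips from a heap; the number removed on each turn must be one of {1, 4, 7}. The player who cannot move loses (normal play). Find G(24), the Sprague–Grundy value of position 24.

n :  0  1  2  3  4  5  6  7  8  9 10 11 12 13 14 15 16 17 18 19 20 21 22 23 24
G :  0  1  0  1  2  0  1  2  0  1  0  1  2  0  1  2  0  1  0  1  2  0  1  2  0

0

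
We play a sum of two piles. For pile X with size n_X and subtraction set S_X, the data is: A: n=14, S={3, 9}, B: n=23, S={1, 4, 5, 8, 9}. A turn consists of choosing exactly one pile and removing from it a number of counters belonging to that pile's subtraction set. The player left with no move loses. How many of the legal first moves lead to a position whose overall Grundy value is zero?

Pile A, S = {3, 9}:
G(0) = 0
G(1) = mex{} = 0
G(2) = mex{} = 0
G(3) = mex{0} = 1
G(4) = mex{0} = 1
G(5) = mex{0} = 1
G(6) = mex{1} = 0
G(7) = mex{1} = 0
G(8) = mex{1} = 0
G(9) = mex{0,0} = 1
G(10) = mex{0,0} = 1
G(11) = mex{0,0} = 1
G(12) = mex{1,1} = 0
G(13) = mex{1,1} = 0
G(14) = mex{1,1} = 0
G_A(14) = 0.
Pile B, S = {1, 4, 5, 8, 9}:
G(0) = 0
G(1) = mex{0} = 1
G(2) = mex{1} = 0
G(3) = mex{0} = 1
G(4) = mex{1,0} = 2
G(5) = mex{2,1,0} = 3
G(6) = mex{3,0,1} = 2
G(7) = mex{2,1,0} = 3
G(8) = mex{3,2,1,0} = 4
G(9) = mex{4,3,2,1,0} = 5
G(10) = mex{5,2,3,0,1} = 4
G(11) = mex{4,3,2,1,0} = 5
G(12) = mex{5,4,3,2,1} = 0
G(13) = mex{0,5,4,3,2} = 1
G(14) = mex{1,4,5,2,3} = 0
G(15) = mex{0,5,4,3,2} = 1
G(16) = mex{1,0,5,4,3} = 2
G(17) = mex{2,1,0,5,4} = 3
G(18) = mex{3,0,1,4,5} = 2
G(19) = mex{2,1,0,5,4} = 3
G(20) = mex{3,2,1,0,5} = 4
G(21) = mex{4,3,2,1,0} = 5
G(22) = mex{5,2,3,0,1} = 4
G(23) = mex{4,3,2,1,0} = 5
G_B(23) = 5.
Combined Grundy value = 0 ⊕ 5 = 5.
A winning move leaves total XOR = 0, i.e. changes one component's Grundy value g to g ⊕ X where X is the current total.
Pile A: need g' = 0⊕5 = 5. Options: 14−3→G=1, 14−9→G=1. Hits: 0.
Pile B: need g' = 5⊕5 = 0. Options: 23−1→G=4, 23−4→G=3, 23−5→G=2, 23−8→G=1, 23−9→G=0. Hits: 1.

1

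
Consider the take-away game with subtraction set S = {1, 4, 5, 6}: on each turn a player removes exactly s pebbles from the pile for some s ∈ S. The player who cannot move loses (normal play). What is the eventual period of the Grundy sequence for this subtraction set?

G(0) = 0
G(1) = mex{0} = 1
G(2) = mex{1} = 0
G(3) = mex{0} = 1
G(4) = mex{1,0} = 2
G(5) = mex{2,1,0} = 3
G(6) = mex{3,0,1,0} = 2
G(7) = mex{2,1,0,1} = 3
G(8) = mex{3,2,1,0} = 4
G(9) = mex{4,3,2,1} = 0
G(10) = mex{0,2,3,2} = 1
G(11) = mex{1,3,2,3} = 0
G(12) = mex{0,4,3,2} = 1
G(13) = mex{1,0,4,3} = 2
G(14) = mex{2,1,0,4} = 3
G(15) = mex{3,0,1,0} = 2
G(16) = mex{2,1,0,1} = 3
G(17) = mex{3,2,1,0} = 4
G(18) = mex{4,3,2,1} = 0
G(19) = mex{0,2,3,2} = 1
G(n+9) = G(n) holds for n = 0,…,5 (a full window of length max(S) = 6), so the sequence is purely periodic with period 9.

9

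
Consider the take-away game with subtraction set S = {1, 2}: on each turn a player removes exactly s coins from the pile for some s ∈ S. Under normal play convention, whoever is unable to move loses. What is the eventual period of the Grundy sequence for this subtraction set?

n :  0  1  2  3  4  5  6  7  8  9 10 11 12 13 14
G :  0  1  2  0  1  2  0  1  2  0  1  2  0  1  2
G(n+3) = G(n) holds for n = 0,…,1 (a full window of length max(S) = 2), so the sequence is purely periodic with period 3.

3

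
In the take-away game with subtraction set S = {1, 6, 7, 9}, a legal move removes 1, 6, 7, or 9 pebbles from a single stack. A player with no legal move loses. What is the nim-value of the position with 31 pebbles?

G(0) = 0
G(1) = mex{0} = 1
G(2) = mex{1} = 0
G(3) = mex{0} = 1
G(4) = mex{1} = 0
G(5) = mex{0} = 1
G(6) = mex{1,0} = 2
G(7) = mex{2,1,0} = 3
G(8) = mex{3,0,1} = 2
G(9) = mex{2,1,0,0} = 3
G(10) = mex{3,0,1,1} = 2
G(11) = mex{2,1,0,0} = 3
G(12) = mex{3,2,1,1} = 0
G(13) = mex{0,3,2,0} = 1
G(14) = mex{1,2,3,1} = 0
G(15) = mex{0,3,2,2} = 1
G(16) = mex{1,2,3,3} = 0
G(17) = mex{0,3,2,2} = 1
G(18) = mex{1,0,3,3} = 2
G(19) = mex{2,1,0,2} = 3
G(20) = mex{3,0,1,3} = 2
G(21) = mex{2,1,0,0} = 3
G(22) = mex{3,0,1,1} = 2
G(23) = mex{2,1,0,0} = 3
G(24) = mex{3,2,1,1} = 0
G(25) = mex{0,3,2,0} = 1
G(26) = mex{1,2,3,1} = 0
G(27) = mex{0,3,2,2} = 1
G(28) = mex{1,2,3,3} = 0
G(29) = mex{0,3,2,2} = 1
G(30) = mex{1,0,3,3} = 2
G(31) = mex{2,1,0,2} = 3

3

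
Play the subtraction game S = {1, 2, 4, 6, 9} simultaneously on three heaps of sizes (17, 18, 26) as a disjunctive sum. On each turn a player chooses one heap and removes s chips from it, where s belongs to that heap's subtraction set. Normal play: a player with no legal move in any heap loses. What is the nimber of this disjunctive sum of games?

All heaps use S = {1, 2, 4, 6, 9}:
G(0) = 0
G(1) = mex{0} = 1
G(2) = mex{1,0} = 2
G(3) = mex{2,1} = 0
G(4) = mex{0,2,0} = 1
G(5) = mex{1,0,1} = 2
G(6) = mex{2,1,2,0} = 3
G(7) = mex{3,2,0,1} = 4
G(8) = mex{4,3,1,2} = 0
G(9) = mex{0,4,2,0,0} = 1
G(10) = mex{1,0,3,1,1} = 2
G(11) = mex{2,1,4,2,2} = 0
G(12) = mex{0,2,0,3,0} = 1
G(13) = mex{1,0,1,4,1} = 2
G(14) = mex{2,1,2,0,2} = 3
G(15) = mex{3,2,0,1,3} = 4
G(16) = mex{4,3,1,2,4} = 0
G(17) = mex{0,4,2,0,0} = 1
G(18) = mex{1,0,3,1,1} = 2
G(19) = mex{2,1,4,2,2} = 0
G(20) = mex{0,2,0,3,0} = 1
G(21) = mex{1,0,1,4,1} = 2
G(22) = mex{2,1,2,0,2} = 3
G(23) = mex{3,2,0,1,3} = 4
G(24) = mex{4,3,1,2,4} = 0
G(25) = mex{0,4,2,0,0} = 1
G(26) = mex{1,0,3,1,1} = 2
Heap A: G(17) = 1.
Heap B: G(18) = 2.
Heap C: G(26) = 2.
Combined Grundy value = 1 ⊕ 2 ⊕ 2 = 1.

1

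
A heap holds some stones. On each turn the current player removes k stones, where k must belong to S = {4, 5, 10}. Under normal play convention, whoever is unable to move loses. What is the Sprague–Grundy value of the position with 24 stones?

G(0) = 0
G(1) = mex{} = 0
G(2) = mex{} = 0
G(3) = mex{} = 0
G(4) = mex{0} = 1
G(5) = mex{0,0} = 1
G(6) = mex{0,0} = 1
G(7) = mex{0,0} = 1
G(8) = mex{1,0} = 2
G(9) = mex{1,1} = 0
G(10) = mex{1,1,0} = 2
G(11) = mex{1,1,0} = 2
G(12) = mex{2,1,0} = 3
G(13) = mex{0,2,0} = 1
G(14) = mex{2,0,1} = 3
G(15) = mex{2,2,1} = 0
G(16) = mex{3,2,1} = 0
G(17) = mex{1,3,1} = 0
G(18) = mex{3,1,2} = 0
G(19) = mex{0,3,0} = 1
G(20) = mex{0,0,2} = 1
G(21) = mex{0,0,2} = 1
G(22) = mex{0,0,3} = 1
G(23) = mex{1,0,1} = 2
G(24) = mex{1,1,3} = 0

0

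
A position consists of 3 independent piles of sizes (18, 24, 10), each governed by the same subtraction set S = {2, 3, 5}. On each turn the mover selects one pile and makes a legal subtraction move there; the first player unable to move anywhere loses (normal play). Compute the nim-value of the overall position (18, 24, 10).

All piles use S = {2, 3, 5}:
G(0) = 0
G(1) = mex{} = 0
G(2) = mex{0} = 1
G(3) = mex{0,0} = 1
G(4) = mex{1,0} = 2
G(5) = mex{1,1,0} = 2
G(6) = mex{2,1,0} = 3
G(7) = mex{2,2,1} = 0
G(8) = mex{3,2,1} = 0
G(9) = mex{0,3,2} = 1
G(10) = mex{0,0,2} = 1
G(11) = mex{1,0,3} = 2
G(12) = mex{1,1,0} = 2
G(13) = mex{2,1,0} = 3
G(14) = mex{2,2,1} = 0
G(15) = mex{3,2,1} = 0
G(16) = mex{0,3,2} = 1
G(17) = mex{0,0,2} = 1
G(18) = mex{1,0,3} = 2
G(19) = mex{1,1,0} = 2
G(20) = mex{2,1,0} = 3
G(21) = mex{2,2,1} = 0
G(22) = mex{3,2,1} = 0
G(23) = mex{0,3,2} = 1
G(24) = mex{0,0,2} = 1
Pile A: G(18) = 2.
Pile B: G(24) = 1.
Pile C: G(10) = 1.
Combined Grundy value = 2 ⊕ 1 ⊕ 1 = 2.

2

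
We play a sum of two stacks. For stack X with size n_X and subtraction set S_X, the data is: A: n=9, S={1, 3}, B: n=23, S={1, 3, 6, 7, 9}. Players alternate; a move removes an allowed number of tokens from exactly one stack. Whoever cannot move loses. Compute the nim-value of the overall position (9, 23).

Stack A, S = {1, 3}:
G(0) = 0
G(1) = mex{0} = 1
G(2) = mex{1} = 0
G(3) = mex{0,0} = 1
G(4) = mex{1,1} = 0
G(5) = mex{0,0} = 1
G(6) = mex{1,1} = 0
G(7) = mex{0,0} = 1
G(8) = mex{1,1} = 0
G(9) = mex{0,0} = 1
G_A(9) = 1.
Stack B, S = {1, 3, 6, 7, 9}:
n :  0  1  2  3  4  5  6  7  8  9 10 11 12 13 14 15 16 17 18 19 20 21 22 23
G :  0  1  0  1  0  1  2  3  2  3  2  3  0  1  0  1  0  1  2  3  2  3  2  3
G_B(23) = 3.
Combined Grundy value = 1 ⊕ 3 = 2.

2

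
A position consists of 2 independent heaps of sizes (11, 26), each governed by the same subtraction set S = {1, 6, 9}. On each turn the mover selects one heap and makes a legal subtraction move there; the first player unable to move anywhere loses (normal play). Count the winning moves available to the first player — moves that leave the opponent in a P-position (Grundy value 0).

All heaps use S = {1, 6, 9}:
n :  0  1  2  3  4  5  6  7  8  9 10 11 12 13 14 15 16 17 18 19 20 21 22 23 24 25 26
G :  0  1  0  1  0  1  2  0  1  2  3  2  0  1  0  1  2  0  1  0  1  2  0  1  0  1  2
Heap A: G(11) = 2.
Heap B: G(26) = 2.
Combined Grundy value = 2 ⊕ 2 = 0.
A winning move leaves total XOR = 0, i.e. changes one component's Grundy value g to g ⊕ X where X is the current total.
Heap A: target g' = 2⊕0 = 2, but every legal move changes the Grundy value (mex property), so 0 moves.
Heap B: target g' = 2⊕0 = 2, but every legal move changes the Grundy value (mex property), so 0 moves.

0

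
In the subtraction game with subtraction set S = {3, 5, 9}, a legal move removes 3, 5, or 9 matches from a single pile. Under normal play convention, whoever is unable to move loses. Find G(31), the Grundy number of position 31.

1

G(0) = 0
G(1) = mex{} = 0
G(2) = mex{} = 0
G(3) = mex{0} = 1
G(4) = mex{0} = 1
G(5) = mex{0,0} = 1
G(6) = mex{1,0} = 2
G(7) = mex{1,0} = 2
G(8) = mex{1,1} = 0
G(9) = mex{2,1,0} = 3
G(10) = mex{2,1,0} = 3
G(11) = mex{0,2,0} = 1
G(12) = mex{3,2,1} = 0
G(13) = mex{3,0,1} = 2
G(14) = mex{1,3,1} = 0
G(15) = mex{0,3,2} = 1
G(16) = mex{2,1,2} = 0
G(17) = mex{0,0,0} = 1
G(18) = mex{1,2,3} = 0
G(19) = mex{0,0,3} = 1
G(20) = mex{1,1,1} = 0
G(21) = mex{0,0,0} = 1
G(22) = mex{1,1,2} = 0
G(23) = mex{0,0,0} = 1
G(24) = mex{1,1,1} = 0
G(25) = mex{0,0,0} = 1
G(26) = mex{1,1,1} = 0
G(27) = mex{0,0,0} = 1
G(28) = mex{1,1,1} = 0
G(29) = mex{0,0,0} = 1
G(30) = mex{1,1,1} = 0
G(31) = mex{0,0,0} = 1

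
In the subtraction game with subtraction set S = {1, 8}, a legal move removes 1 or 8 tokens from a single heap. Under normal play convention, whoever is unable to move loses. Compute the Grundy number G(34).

n :  0  1  2  3  4  5  6  7  8  9 10 11 12 13 14 15 16 17 18 19 20 21 22 23 24 25 26 27 28 29 30 31 32 33 34
G :  0  1  0  1  0  1  0  1  2  0  1  0  1  0  1  0  1  2  0  1  0  1  0  1  0  1  2  0  1  0  1  0  1  0  1

1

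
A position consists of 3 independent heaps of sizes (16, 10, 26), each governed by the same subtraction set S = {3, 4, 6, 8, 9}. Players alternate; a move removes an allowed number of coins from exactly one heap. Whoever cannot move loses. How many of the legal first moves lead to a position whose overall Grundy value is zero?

All heaps use S = {3, 4, 6, 8, 9}:
G(0) = 0
G(1) = mex{} = 0
G(2) = mex{} = 0
G(3) = mex{0} = 1
G(4) = mex{0,0} = 1
G(5) = mex{0,0} = 1
G(6) = mex{1,0,0} = 2
G(7) = mex{1,1,0} = 2
G(8) = mex{1,1,0,0} = 2
G(9) = mex{2,1,1,0,0} = 3
G(10) = mex{2,2,1,0,0} = 3
G(11) = mex{2,2,1,1,0} = 3
G(12) = mex{3,2,2,1,1} = 0
G(13) = mex{3,3,2,1,1} = 0
G(14) = mex{3,3,2,2,1} = 0
G(15) = mex{0,3,3,2,2} = 1
G(16) = mex{0,0,3,2,2} = 1
G(17) = mex{0,0,3,3,2} = 1
G(18) = mex{1,0,0,3,3} = 2
G(19) = mex{1,1,0,3,3} = 2
G(20) = mex{1,1,0,0,3} = 2
G(21) = mex{2,1,1,0,0} = 3
G(22) = mex{2,2,1,0,0} = 3
G(23) = mex{2,2,1,1,0} = 3
G(24) = mex{3,2,2,1,1} = 0
G(25) = mex{3,3,2,1,1} = 0
G(26) = mex{3,3,2,2,1} = 0
Heap A: G(16) = 1.
Heap B: G(10) = 3.
Heap C: G(26) = 0.
Combined Grundy value = 1 ⊕ 3 ⊕ 0 = 2.
A winning move leaves total XOR = 0, i.e. changes one component's Grundy value g to g ⊕ X where X is the current total.
Heap A: need g' = 1⊕2 = 3. Options: 16−3→G=0, 16−4→G=0, 16−6→G=3, 16−8→G=2, 16−9→G=2. Hits: 1.
Heap B: need g' = 3⊕2 = 1. Options: 10−3→G=2, 10−4→G=2, 10−6→G=1, 10−8→G=0, 10−9→G=0. Hits: 1.
Heap C: need g' = 0⊕2 = 2. Options: 26−3→G=3, 26−4→G=3, 26−6→G=2, 26−8→G=2, 26−9→G=1. Hits: 2.

4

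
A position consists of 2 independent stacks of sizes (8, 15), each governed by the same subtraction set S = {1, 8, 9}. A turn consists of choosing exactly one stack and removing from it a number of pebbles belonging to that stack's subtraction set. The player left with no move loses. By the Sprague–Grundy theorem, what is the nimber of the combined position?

All stacks use S = {1, 8, 9}:
n :  0  1  2  3  4  5  6  7  8  9 10 11 12 13 14 15
G :  0  1  0  1  0  1  0  1  2  3  2  3  2  3  2  3
Stack A: G(8) = 2.
Stack B: G(15) = 3.
Combined Grundy value = 2 ⊕ 3 = 1.

1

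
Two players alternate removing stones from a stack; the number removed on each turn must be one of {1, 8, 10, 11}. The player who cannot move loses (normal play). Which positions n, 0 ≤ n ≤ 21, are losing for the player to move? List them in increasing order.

0, 2, 4, 6, 9, 18, 21

n :  0  1  2  3  4  5  6  7  8  9 10 11 12 13 14 15 16 17 18 19 20 21
G :  0  1  0  1  0  1  0  1  2  0  1  2  3  2  3  2  3  2  0  1  2  0
P-positions are exactly the n with G(n) = 0.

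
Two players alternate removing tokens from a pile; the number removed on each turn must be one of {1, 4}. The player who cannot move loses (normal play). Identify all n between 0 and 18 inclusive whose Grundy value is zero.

0, 2, 5, 7, 10, 12, 15, 17

G(0) = 0
G(1) = mex{0} = 1
G(2) = mex{1} = 0
G(3) = mex{0} = 1
G(4) = mex{1,0} = 2
G(5) = mex{2,1} = 0
G(6) = mex{0,0} = 1
G(7) = mex{1,1} = 0
G(8) = mex{0,2} = 1
G(9) = mex{1,0} = 2
G(10) = mex{2,1} = 0
G(11) = mex{0,0} = 1
G(12) = mex{1,1} = 0
G(13) = mex{0,2} = 1
G(14) = mex{1,0} = 2
G(15) = mex{2,1} = 0
G(16) = mex{0,0} = 1
G(17) = mex{1,1} = 0
G(18) = mex{0,2} = 1
P-positions are exactly the n with G(n) = 0.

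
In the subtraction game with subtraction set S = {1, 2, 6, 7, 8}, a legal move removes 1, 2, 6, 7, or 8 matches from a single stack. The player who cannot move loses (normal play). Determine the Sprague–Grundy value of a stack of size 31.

4

G(0) = 0
G(1) = mex{0} = 1
G(2) = mex{1,0} = 2
G(3) = mex{2,1} = 0
G(4) = mex{0,2} = 1
G(5) = mex{1,0} = 2
G(6) = mex{2,1,0} = 3
G(7) = mex{3,2,1,0} = 4
G(8) = mex{4,3,2,1,0} = 5
G(9) = mex{5,4,0,2,1} = 3
G(10) = mex{3,5,1,0,2} = 4
G(11) = mex{4,3,2,1,0} = 5
G(12) = mex{5,4,3,2,1} = 0
G(13) = mex{0,5,4,3,2} = 1
G(14) = mex{1,0,5,4,3} = 2
G(15) = mex{2,1,3,5,4} = 0
G(16) = mex{0,2,4,3,5} = 1
G(17) = mex{1,0,5,4,3} = 2
G(18) = mex{2,1,0,5,4} = 3
G(19) = mex{3,2,1,0,5} = 4
G(20) = mex{4,3,2,1,0} = 5
G(21) = mex{5,4,0,2,1} = 3
G(22) = mex{3,5,1,0,2} = 4
G(23) = mex{4,3,2,1,0} = 5
G(24) = mex{5,4,3,2,1} = 0
G(25) = mex{0,5,4,3,2} = 1
G(26) = mex{1,0,5,4,3} = 2
G(27) = mex{2,1,3,5,4} = 0
G(28) = mex{0,2,4,3,5} = 1
G(29) = mex{1,0,5,4,3} = 2
G(30) = mex{2,1,0,5,4} = 3
G(31) = mex{3,2,1,0,5} = 4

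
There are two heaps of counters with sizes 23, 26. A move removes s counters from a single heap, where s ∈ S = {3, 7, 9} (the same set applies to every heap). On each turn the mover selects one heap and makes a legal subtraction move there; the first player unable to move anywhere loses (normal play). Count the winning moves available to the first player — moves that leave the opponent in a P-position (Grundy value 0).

All heaps use S = {3, 7, 9}:
n :  0  1  2  3  4  5  6  7  8  9 10 11 12 13 14 15 16 17 18 19 20 21 22 23 24 25 26
G :  0  0  0  1  1  1  0  2  2  1  3  3  0  2  0  1  0  1  0  1  0  1  0  1  0  1  0
Heap A: G(23) = 1.
Heap B: G(26) = 0.
Combined Grundy value = 1 ⊕ 0 = 1.
A winning move leaves total XOR = 0, i.e. changes one component's Grundy value g to g ⊕ X where X is the current total.
Heap A: need g' = 1⊕1 = 0. Options: 23−3→G=0, 23−7→G=0, 23−9→G=0. Hits: 3.
Heap B: need g' = 0⊕1 = 1. Options: 26−3→G=1, 26−7→G=1, 26−9→G=1. Hits: 3.

6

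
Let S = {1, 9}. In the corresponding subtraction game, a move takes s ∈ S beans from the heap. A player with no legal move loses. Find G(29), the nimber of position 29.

1

n :  0  1  2  3  4  5  6  7  8  9 10 11 12 13 14 15 16 17 18 19 20 21 22 23 24 25 26 27 28 29
G :  0  1  0  1  0  1  0  1  0  1  0  1  0  1  0  1  0  1  0  1  0  1  0  1  0  1  0  1  0  1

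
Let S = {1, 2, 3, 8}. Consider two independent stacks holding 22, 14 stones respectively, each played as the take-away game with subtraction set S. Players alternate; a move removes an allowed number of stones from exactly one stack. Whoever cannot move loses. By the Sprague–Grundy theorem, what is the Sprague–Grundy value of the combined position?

1

All stacks use S = {1, 2, 3, 8}:
n :  0  1  2  3  4  5  6  7  8  9 10 11 12 13 14 15 16 17 18 19 20 21 22
G :  0  1  2  3  0  1  2  3  4  0  1  2  3  0  1  2  3  4  0  1  2  3  0
Stack A: G(22) = 0.
Stack B: G(14) = 1.
Combined Grundy value = 0 ⊕ 1 = 1.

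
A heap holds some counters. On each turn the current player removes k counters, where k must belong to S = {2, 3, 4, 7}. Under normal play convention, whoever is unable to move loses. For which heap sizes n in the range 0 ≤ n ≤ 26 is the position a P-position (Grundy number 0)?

n :  0  1  2  3  4  5  6  7  8  9 10 11 12 13 14 15 16 17 18 19 20 21 22 23 24 25 26
G :  0  0  1  1  2  2  0  3  1  4  2  0  0  1  1  2  2  0  3  1  4  2  0  0  1  1  2
P-positions are exactly the n with G(n) = 0.

0, 1, 6, 11, 12, 17, 22, 23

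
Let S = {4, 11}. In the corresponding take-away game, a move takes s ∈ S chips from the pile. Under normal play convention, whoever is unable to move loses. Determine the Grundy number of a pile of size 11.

2

G(0) = 0
G(1) = mex{} = 0
G(2) = mex{} = 0
G(3) = mex{} = 0
G(4) = mex{0} = 1
G(5) = mex{0} = 1
G(6) = mex{0} = 1
G(7) = mex{0} = 1
G(8) = mex{1} = 0
G(9) = mex{1} = 0
G(10) = mex{1} = 0
G(11) = mex{1,0} = 2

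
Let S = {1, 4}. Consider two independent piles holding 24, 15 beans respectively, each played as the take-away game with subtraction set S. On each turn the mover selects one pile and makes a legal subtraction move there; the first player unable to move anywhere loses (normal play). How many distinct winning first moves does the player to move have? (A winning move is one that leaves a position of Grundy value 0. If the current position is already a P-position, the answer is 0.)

All piles use S = {1, 4}:
G(0) = 0
G(1) = mex{0} = 1
G(2) = mex{1} = 0
G(3) = mex{0} = 1
G(4) = mex{1,0} = 2
G(5) = mex{2,1} = 0
G(6) = mex{0,0} = 1
G(7) = mex{1,1} = 0
G(8) = mex{0,2} = 1
G(9) = mex{1,0} = 2
G(10) = mex{2,1} = 0
G(11) = mex{0,0} = 1
G(12) = mex{1,1} = 0
G(13) = mex{0,2} = 1
G(14) = mex{1,0} = 2
G(15) = mex{2,1} = 0
G(16) = mex{0,0} = 1
G(17) = mex{1,1} = 0
G(18) = mex{0,2} = 1
G(19) = mex{1,0} = 2
G(20) = mex{2,1} = 0
G(21) = mex{0,0} = 1
G(22) = mex{1,1} = 0
G(23) = mex{0,2} = 1
G(24) = mex{1,0} = 2
Pile A: G(24) = 2.
Pile B: G(15) = 0.
Combined Grundy value = 2 ⊕ 0 = 2.
A winning move leaves total XOR = 0, i.e. changes one component's Grundy value g to g ⊕ X where X is the current total.
Pile A: need g' = 2⊕2 = 0. Options: 24−1→G=1, 24−4→G=0. Hits: 1.
Pile B: need g' = 0⊕2 = 2. Options: 15−1→G=2, 15−4→G=1. Hits: 1.

2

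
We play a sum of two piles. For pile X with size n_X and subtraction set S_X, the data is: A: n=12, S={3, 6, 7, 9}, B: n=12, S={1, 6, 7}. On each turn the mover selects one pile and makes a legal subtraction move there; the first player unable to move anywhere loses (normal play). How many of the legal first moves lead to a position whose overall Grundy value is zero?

Pile A, S = {3, 6, 7, 9}:
n :  0  1  2  3  4  5  6  7  8  9 10 11 12
G :  0  0  0  1  1  1  2  2  2  3  3  3  0
G_A(12) = 0.
Pile B, S = {1, 6, 7}:
n :  0  1  2  3  4  5  6  7  8  9 10 11 12
G :  0  1  0  1  0  1  2  3  2  3  2  3  0
G_B(12) = 0.
Combined Grundy value = 0 ⊕ 0 = 0.
A winning move leaves total XOR = 0, i.e. changes one component's Grundy value g to g ⊕ X where X is the current total.
Pile A: target g' = 0⊕0 = 0, but every legal move changes the Grundy value (mex property), so 0 moves.
Pile B: target g' = 0⊕0 = 0, but every legal move changes the Grundy value (mex property), so 0 moves.

0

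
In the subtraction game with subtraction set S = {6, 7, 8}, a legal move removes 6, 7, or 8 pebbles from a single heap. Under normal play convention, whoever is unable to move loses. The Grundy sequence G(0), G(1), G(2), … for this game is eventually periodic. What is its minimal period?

14

n :  0  1  2  3  4  5  6  7  8  9 10 11 12 13 14 15 16 17 18 19 20 21 22 23 24 25 26 27 28 29
G :  0  0  0  0  0  0  1  1  1  1  1  1  2  2  0  0  0  0  0  0  1  1  1  1  1  1  2  2  0  0
G(n+14) = G(n) holds for n = 0,…,7 (a full window of length max(S) = 8), so the sequence is purely periodic with period 14.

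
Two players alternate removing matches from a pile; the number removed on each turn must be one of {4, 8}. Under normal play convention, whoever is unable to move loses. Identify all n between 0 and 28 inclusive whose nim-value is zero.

G(0) = 0
G(1) = mex{} = 0
G(2) = mex{} = 0
G(3) = mex{} = 0
G(4) = mex{0} = 1
G(5) = mex{0} = 1
G(6) = mex{0} = 1
G(7) = mex{0} = 1
G(8) = mex{1,0} = 2
G(9) = mex{1,0} = 2
G(10) = mex{1,0} = 2
G(11) = mex{1,0} = 2
G(12) = mex{2,1} = 0
G(13) = mex{2,1} = 0
G(14) = mex{2,1} = 0
G(15) = mex{2,1} = 0
G(16) = mex{0,2} = 1
G(17) = mex{0,2} = 1
G(18) = mex{0,2} = 1
G(19) = mex{0,2} = 1
G(20) = mex{1,0} = 2
G(21) = mex{1,0} = 2
G(22) = mex{1,0} = 2
G(23) = mex{1,0} = 2
G(24) = mex{2,1} = 0
G(25) = mex{2,1} = 0
G(26) = mex{2,1} = 0
G(27) = mex{2,1} = 0
G(28) = mex{0,2} = 1
P-positions are exactly the n with G(n) = 0.

0, 1, 2, 3, 12, 13, 14, 15, 24, 25, 26, 27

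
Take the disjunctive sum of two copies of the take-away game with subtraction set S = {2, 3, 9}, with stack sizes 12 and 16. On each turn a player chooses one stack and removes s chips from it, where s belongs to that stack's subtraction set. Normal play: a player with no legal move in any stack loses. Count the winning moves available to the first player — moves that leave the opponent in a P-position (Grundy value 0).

All stacks use S = {2, 3, 9}:
n :  0  1  2  3  4  5  6  7  8  9 10 11 12 13 14 15 16
G :  0  0  1  1  2  0  0  1  1  2  2  0  0  1  1  2  0
Stack A: G(12) = 0.
Stack B: G(16) = 0.
Combined Grundy value = 0 ⊕ 0 = 0.
A winning move leaves total XOR = 0, i.e. changes one component's Grundy value g to g ⊕ X where X is the current total.
Stack A: target g' = 0⊕0 = 0, but every legal move changes the Grundy value (mex property), so 0 moves.
Stack B: target g' = 0⊕0 = 0, but every legal move changes the Grundy value (mex property), so 0 moves.

0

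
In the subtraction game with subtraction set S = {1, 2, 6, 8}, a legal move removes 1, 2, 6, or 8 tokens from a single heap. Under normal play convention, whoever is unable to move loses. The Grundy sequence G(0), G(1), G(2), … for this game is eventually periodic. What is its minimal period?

7

n :  0  1  2  3  4  5  6  7  8  9 10 11 12 13 14 15 16
G :  0  1  2  0  1  2  3  0  1  2  0  1  2  3  0  1  2
G(n+7) = G(n) holds for n = 0,…,7 (a full window of length max(S) = 8), so the sequence is purely periodic with period 7.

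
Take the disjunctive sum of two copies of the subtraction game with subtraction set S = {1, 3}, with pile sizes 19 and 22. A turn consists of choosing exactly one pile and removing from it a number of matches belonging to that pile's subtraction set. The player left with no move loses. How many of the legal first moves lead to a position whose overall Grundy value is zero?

4

All piles use S = {1, 3}:
G(0) = 0
G(1) = mex{0} = 1
G(2) = mex{1} = 0
G(3) = mex{0,0} = 1
G(4) = mex{1,1} = 0
G(5) = mex{0,0} = 1
G(6) = mex{1,1} = 0
G(7) = mex{0,0} = 1
G(8) = mex{1,1} = 0
G(9) = mex{0,0} = 1
G(10) = mex{1,1} = 0
G(11) = mex{0,0} = 1
G(12) = mex{1,1} = 0
G(13) = mex{0,0} = 1
G(14) = mex{1,1} = 0
G(15) = mex{0,0} = 1
G(16) = mex{1,1} = 0
G(17) = mex{0,0} = 1
G(18) = mex{1,1} = 0
G(19) = mex{0,0} = 1
G(20) = mex{1,1} = 0
G(21) = mex{0,0} = 1
G(22) = mex{1,1} = 0
Pile A: G(19) = 1.
Pile B: G(22) = 0.
Combined Grundy value = 1 ⊕ 0 = 1.
A winning move leaves total XOR = 0, i.e. changes one component's Grundy value g to g ⊕ X where X is the current total.
Pile A: need g' = 1⊕1 = 0. Options: 19−1→G=0, 19−3→G=0. Hits: 2.
Pile B: need g' = 0⊕1 = 1. Options: 22−1→G=1, 22−3→G=1. Hits: 2.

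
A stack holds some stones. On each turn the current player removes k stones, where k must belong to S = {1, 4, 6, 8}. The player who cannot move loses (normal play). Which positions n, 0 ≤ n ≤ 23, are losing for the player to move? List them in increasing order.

n :  0  1  2  3  4  5  6  7  8  9 10 11 12 13 14 15 16 17 18 19 20 21 22 23
G :  0  1  0  1  2  0  1  0  1  2  3  2  0  1  0  1  2  0  1  0  1  2  3  2
P-positions are exactly the n with G(n) = 0.

0, 2, 5, 7, 12, 14, 17, 19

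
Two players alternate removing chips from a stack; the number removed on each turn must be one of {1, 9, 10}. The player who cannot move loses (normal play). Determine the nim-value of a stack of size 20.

1

n :  0  1  2  3  4  5  6  7  8  9 10 11 12 13 14 15 16 17 18 19 20
G :  0  1  0  1  0  1  0  1  0  1  2  3  2  3  2  3  2  3  2  0  1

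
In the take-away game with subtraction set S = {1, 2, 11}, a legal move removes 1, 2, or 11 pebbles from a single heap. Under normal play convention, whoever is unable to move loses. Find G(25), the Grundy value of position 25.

G(0) = 0
G(1) = mex{0} = 1
G(2) = mex{1,0} = 2
G(3) = mex{2,1} = 0
G(4) = mex{0,2} = 1
G(5) = mex{1,0} = 2
G(6) = mex{2,1} = 0
G(7) = mex{0,2} = 1
G(8) = mex{1,0} = 2
G(9) = mex{2,1} = 0
G(10) = mex{0,2} = 1
G(11) = mex{1,0,0} = 2
G(12) = mex{2,1,1} = 0
G(13) = mex{0,2,2} = 1
G(14) = mex{1,0,0} = 2
G(15) = mex{2,1,1} = 0
G(16) = mex{0,2,2} = 1
G(17) = mex{1,0,0} = 2
G(18) = mex{2,1,1} = 0
G(19) = mex{0,2,2} = 1
G(20) = mex{1,0,0} = 2
G(21) = mex{2,1,1} = 0
G(22) = mex{0,2,2} = 1
G(23) = mex{1,0,0} = 2
G(24) = mex{2,1,1} = 0
G(25) = mex{0,2,2} = 1

1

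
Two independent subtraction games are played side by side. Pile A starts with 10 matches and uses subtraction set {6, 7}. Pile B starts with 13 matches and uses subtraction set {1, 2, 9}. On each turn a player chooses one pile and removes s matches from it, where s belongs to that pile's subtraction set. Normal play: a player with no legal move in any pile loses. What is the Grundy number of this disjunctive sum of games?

Pile A, S = {6, 7}:
G(0) = 0
G(1) = mex{} = 0
G(2) = mex{} = 0
G(3) = mex{} = 0
G(4) = mex{} = 0
G(5) = mex{} = 0
G(6) = mex{0} = 1
G(7) = mex{0,0} = 1
G(8) = mex{0,0} = 1
G(9) = mex{0,0} = 1
G(10) = mex{0,0} = 1
G_A(10) = 1.
Pile B, S = {1, 2, 9}:
n :  0  1  2  3  4  5  6  7  8  9 10 11 12 13
G :  0  1  2  0  1  2  0  1  2  3  0  1  2  0
G_B(13) = 0.
Combined Grundy value = 1 ⊕ 0 = 1.

1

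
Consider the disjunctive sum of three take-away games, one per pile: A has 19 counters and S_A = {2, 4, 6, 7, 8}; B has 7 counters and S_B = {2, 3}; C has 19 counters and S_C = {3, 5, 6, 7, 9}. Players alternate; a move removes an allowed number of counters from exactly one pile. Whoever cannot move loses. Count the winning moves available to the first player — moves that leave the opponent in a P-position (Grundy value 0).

Pile A, S = {2, 4, 6, 7, 8}:
n :  0  1  2  3  4  5  6  7  8  9 10 11 12 13 14 15 16 17 18 19
G :  0  0  1  1  2  2  3  3  4  4  0  0  1  1  2  2  3  3  4  4
G_A(19) = 4.
Pile B, S = {2, 3}:
n : 0 1 2 3 4 5 6 7
G : 0 0 1 1 2 0 0 1
G_B(7) = 1.
Pile C, S = {3, 5, 6, 7, 9}:
G(0) = 0
G(1) = mex{} = 0
G(2) = mex{} = 0
G(3) = mex{0} = 1
G(4) = mex{0} = 1
G(5) = mex{0,0} = 1
G(6) = mex{1,0,0} = 2
G(7) = mex{1,0,0,0} = 2
G(8) = mex{1,1,0,0} = 2
G(9) = mex{2,1,1,0,0} = 3
G(10) = mex{2,1,1,1,0} = 3
G(11) = mex{2,2,1,1,0} = 3
G(12) = mex{3,2,2,1,1} = 0
G(13) = mex{3,2,2,2,1} = 0
G(14) = mex{3,3,2,2,1} = 0
G(15) = mex{0,3,3,2,2} = 1
G(16) = mex{0,3,3,3,2} = 1
G(17) = mex{0,0,3,3,2} = 1
G(18) = mex{1,0,0,3,3} = 2
G(19) = mex{1,0,0,0,3} = 2
G_C(19) = 2.
Combined Grundy value = 4 ⊕ 1 ⊕ 2 = 7.
A winning move leaves total XOR = 0, i.e. changes one component's Grundy value g to g ⊕ X where X is the current total.
Pile A: need g' = 4⊕7 = 3. Options: 19−2→G=3, 19−4→G=2, 19−6→G=1, 19−7→G=1, 19−8→G=0. Hits: 1.
Pile B: need g' = 1⊕7 = 6. Options: 7−2→G=0, 7−3→G=2. Hits: 0.
Pile C: need g' = 2⊕7 = 5. Options: 19−3→G=1, 19−5→G=0, 19−6→G=0, 19−7→G=0, 19−9→G=3. Hits: 0.

1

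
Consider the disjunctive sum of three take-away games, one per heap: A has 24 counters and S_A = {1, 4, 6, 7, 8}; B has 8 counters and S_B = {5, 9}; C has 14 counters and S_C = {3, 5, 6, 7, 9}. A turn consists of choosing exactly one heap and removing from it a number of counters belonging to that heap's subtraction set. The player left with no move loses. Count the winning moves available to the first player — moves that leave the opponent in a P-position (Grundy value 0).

Heap A, S = {1, 4, 6, 7, 8}:
G(0) = 0
G(1) = mex{0} = 1
G(2) = mex{1} = 0
G(3) = mex{0} = 1
G(4) = mex{1,0} = 2
G(5) = mex{2,1} = 0
G(6) = mex{0,0,0} = 1
G(7) = mex{1,1,1,0} = 2
G(8) = mex{2,2,0,1,0} = 3
G(9) = mex{3,0,1,0,1} = 2
G(10) = mex{2,1,2,1,0} = 3
G(11) = mex{3,2,0,2,1} = 4
G(12) = mex{4,3,1,0,2} = 5
G(13) = mex{5,2,2,1,0} = 3
G(14) = mex{3,3,3,2,1} = 0
G(15) = mex{0,4,2,3,2} = 1
G(16) = mex{1,5,3,2,3} = 0
G(17) = mex{0,3,4,3,2} = 1
G(18) = mex{1,0,5,4,3} = 2
G(19) = mex{2,1,3,5,4} = 0
G(20) = mex{0,0,0,3,5} = 1
G(21) = mex{1,1,1,0,3} = 2
G(22) = mex{2,2,0,1,0} = 3
G(23) = mex{3,0,1,0,1} = 2
G(24) = mex{2,1,2,1,0} = 3
G_A(24) = 3.
Heap B, S = {5, 9}:
n : 0 1 2 3 4 5 6 7 8
G : 0 0 0 0 0 1 1 1 1
G_B(8) = 1.
Heap C, S = {3, 5, 6, 7, 9}:
n :  0  1  2  3  4  5  6  7  8  9 10 11 12 13 14
G :  0  0  0  1  1  1  2  2  2  3  3  3  0  0  0
G_C(14) = 0.
Combined Grundy value = 3 ⊕ 1 ⊕ 0 = 2.
A winning move leaves total XOR = 0, i.e. changes one component's Grundy value g to g ⊕ X where X is the current total.
Heap A: need g' = 3⊕2 = 1. Options: 24−1→G=2, 24−4→G=1, 24−6→G=2, 24−7→G=1, 24−8→G=0. Hits: 2.
Heap B: need g' = 1⊕2 = 3. Options: 8−5→G=0. Hits: 0.
Heap C: need g' = 0⊕2 = 2. Options: 14−3→G=3, 14−5→G=3, 14−6→G=2, 14−7→G=2, 14−9→G=1. Hits: 2.

4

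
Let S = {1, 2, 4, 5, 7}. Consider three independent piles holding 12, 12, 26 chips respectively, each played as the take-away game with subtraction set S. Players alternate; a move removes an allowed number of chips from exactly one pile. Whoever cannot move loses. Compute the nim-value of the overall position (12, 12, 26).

2

All piles use S = {1, 2, 4, 5, 7}:
n :  0  1  2  3  4  5  6  7  8  9 10 11 12 13 14 15 16 17 18 19 20 21 22 23 24 25 26
G :  0  1  2  0  1  2  0  1  2  0  1  2  0  1  2  0  1  2  0  1  2  0  1  2  0  1  2
Pile A: G(12) = 0.
Pile B: G(12) = 0.
Pile C: G(26) = 2.
Combined Grundy value = 0 ⊕ 0 ⊕ 2 = 2.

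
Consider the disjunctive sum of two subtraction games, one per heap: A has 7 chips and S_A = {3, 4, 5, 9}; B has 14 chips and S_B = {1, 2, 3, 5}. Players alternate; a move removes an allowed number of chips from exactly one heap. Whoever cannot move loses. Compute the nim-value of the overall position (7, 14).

Heap A, S = {3, 4, 5, 9}:
n : 0 1 2 3 4 5 6 7
G : 0 0 0 1 1 1 2 2
G_A(7) = 2.
Heap B, S = {1, 2, 3, 5}:
n :  0  1  2  3  4  5  6  7  8  9 10 11 12 13 14
G :  0  1  2  3  0  1  2  3  0  1  2  3  0  1  2
G_B(14) = 2.
Combined Grundy value = 2 ⊕ 2 = 0.

0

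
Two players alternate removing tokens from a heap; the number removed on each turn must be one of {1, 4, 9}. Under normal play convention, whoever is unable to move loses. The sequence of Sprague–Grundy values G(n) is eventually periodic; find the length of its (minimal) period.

5

G(0) = 0
G(1) = mex{0} = 1
G(2) = mex{1} = 0
G(3) = mex{0} = 1
G(4) = mex{1,0} = 2
G(5) = mex{2,1} = 0
G(6) = mex{0,0} = 1
G(7) = mex{1,1} = 0
G(8) = mex{0,2} = 1
G(9) = mex{1,0,0} = 2
G(10) = mex{2,1,1} = 0
G(11) = mex{0,0,0} = 1
G(12) = mex{1,1,1} = 0
G(13) = mex{0,2,2} = 1
G(14) = mex{1,0,0} = 2
G(15) = mex{2,1,1} = 0
G(n+5) = G(n) holds for n = 0,…,8 (a full window of length max(S) = 9), so the sequence is purely periodic with period 5.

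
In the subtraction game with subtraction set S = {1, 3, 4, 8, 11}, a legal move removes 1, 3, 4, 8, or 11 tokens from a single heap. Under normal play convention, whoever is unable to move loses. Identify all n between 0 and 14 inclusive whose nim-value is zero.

0, 2, 7, 9, 14

n :  0  1  2  3  4  5  6  7  8  9 10 11 12 13 14
G :  0  1  0  1  2  3  2  0  1  0  1  2  3  2  0
P-positions are exactly the n with G(n) = 0.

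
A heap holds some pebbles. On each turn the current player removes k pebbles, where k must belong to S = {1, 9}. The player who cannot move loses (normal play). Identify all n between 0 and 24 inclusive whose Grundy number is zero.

n :  0  1  2  3  4  5  6  7  8  9 10 11 12 13 14 15 16 17 18 19 20 21 22 23 24
G :  0  1  0  1  0  1  0  1  0  1  0  1  0  1  0  1  0  1  0  1  0  1  0  1  0
P-positions are exactly the n with G(n) = 0.

0, 2, 4, 6, 8, 10, 12, 14, 16, 18, 20, 22, 24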